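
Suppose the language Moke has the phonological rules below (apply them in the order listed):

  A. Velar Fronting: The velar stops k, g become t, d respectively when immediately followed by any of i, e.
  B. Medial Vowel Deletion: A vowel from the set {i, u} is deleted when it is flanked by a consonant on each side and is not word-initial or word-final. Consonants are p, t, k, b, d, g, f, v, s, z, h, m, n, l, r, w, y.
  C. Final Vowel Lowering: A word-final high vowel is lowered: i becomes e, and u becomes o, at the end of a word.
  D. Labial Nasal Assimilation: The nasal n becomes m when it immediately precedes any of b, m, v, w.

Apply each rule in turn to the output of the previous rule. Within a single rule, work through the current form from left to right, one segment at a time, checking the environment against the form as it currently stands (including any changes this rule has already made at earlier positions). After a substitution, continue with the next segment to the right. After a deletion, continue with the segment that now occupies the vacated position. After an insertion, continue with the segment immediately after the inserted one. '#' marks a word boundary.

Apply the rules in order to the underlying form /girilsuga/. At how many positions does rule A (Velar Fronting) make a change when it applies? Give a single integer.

A Velar Fronting: [girilsuga] → [dirilsuga]
B Medial Vowel Deletion: [dirilsuga] → [drlsga]
C Final Vowel Lowering: no change — [drlsga]
D Labial Nasal Assimilation: no change — [drlsga]
Rule A changed 1 position(s).

1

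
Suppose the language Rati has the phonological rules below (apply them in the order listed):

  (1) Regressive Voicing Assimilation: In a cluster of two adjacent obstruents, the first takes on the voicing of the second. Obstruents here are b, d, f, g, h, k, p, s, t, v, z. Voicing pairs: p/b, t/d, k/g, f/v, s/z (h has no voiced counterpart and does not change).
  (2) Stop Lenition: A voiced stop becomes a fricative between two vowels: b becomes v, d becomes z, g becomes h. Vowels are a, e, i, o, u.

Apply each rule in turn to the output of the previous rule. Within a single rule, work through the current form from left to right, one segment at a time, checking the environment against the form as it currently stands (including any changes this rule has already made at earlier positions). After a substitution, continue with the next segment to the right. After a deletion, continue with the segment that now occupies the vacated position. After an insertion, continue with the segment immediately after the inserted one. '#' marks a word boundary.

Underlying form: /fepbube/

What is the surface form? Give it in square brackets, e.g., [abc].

[febbuve]

(1) Regressive Voicing Assimilation: [fepbube] → [febbube]
(2) Stop Lenition: [febbube] → [febbuve]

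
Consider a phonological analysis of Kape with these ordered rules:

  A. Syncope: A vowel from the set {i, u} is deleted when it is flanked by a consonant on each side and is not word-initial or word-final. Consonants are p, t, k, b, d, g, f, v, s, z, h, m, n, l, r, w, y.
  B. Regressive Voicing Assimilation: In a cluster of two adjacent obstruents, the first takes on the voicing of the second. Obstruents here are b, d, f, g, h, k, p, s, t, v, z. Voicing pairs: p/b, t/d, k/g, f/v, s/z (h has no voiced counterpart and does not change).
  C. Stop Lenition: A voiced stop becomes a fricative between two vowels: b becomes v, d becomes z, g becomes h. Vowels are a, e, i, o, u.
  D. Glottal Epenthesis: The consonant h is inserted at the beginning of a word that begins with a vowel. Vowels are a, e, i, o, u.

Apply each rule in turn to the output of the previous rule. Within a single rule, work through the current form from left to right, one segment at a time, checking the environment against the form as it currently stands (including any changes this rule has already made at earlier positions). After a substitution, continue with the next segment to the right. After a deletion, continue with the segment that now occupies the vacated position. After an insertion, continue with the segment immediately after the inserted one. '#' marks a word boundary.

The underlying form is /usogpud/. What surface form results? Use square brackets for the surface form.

A Syncope: [usogpud] → [usogpd]
B Regressive Voicing Assimilation: [usogpd] → [usokbd]
C Stop Lenition: no change — [usokbd]
D Glottal Epenthesis: [usokbd] → [husokbd]

[husokbd]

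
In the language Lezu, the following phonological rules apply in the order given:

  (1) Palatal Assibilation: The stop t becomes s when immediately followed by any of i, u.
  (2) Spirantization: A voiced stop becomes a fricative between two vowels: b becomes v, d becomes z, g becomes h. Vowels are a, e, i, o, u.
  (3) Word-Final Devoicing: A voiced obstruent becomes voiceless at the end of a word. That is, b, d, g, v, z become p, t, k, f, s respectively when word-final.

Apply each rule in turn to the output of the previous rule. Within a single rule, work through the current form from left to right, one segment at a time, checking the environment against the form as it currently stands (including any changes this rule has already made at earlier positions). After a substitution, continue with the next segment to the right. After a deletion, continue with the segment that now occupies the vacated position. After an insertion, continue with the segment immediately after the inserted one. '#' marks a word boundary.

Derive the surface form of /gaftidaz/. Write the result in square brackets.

(1) Palatal Assibilation: [gaftidaz] → [gafsidaz]
(2) Spirantization: [gafsidaz] → [gafsizaz]
(3) Word-Final Devoicing: [gafsizaz] → [gafsizas]

[gafsizas]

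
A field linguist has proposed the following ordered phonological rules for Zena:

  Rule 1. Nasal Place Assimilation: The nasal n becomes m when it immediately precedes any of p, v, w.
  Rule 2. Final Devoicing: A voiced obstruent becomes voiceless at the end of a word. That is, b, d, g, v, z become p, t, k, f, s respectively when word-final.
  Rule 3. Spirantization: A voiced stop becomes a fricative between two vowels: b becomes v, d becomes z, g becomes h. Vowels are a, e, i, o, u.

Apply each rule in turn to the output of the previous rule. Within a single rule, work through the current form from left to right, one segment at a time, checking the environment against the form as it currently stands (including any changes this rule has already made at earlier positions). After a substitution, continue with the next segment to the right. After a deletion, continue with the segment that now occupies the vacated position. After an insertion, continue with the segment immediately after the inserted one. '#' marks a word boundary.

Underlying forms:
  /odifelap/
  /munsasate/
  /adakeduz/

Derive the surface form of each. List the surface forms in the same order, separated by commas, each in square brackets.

[ozifelap], [munsasate], [azakezus]

/odifelap/:
  Rule 1 Nasal Place Assimilation: no change — [odifelap]
  Rule 2 Final Devoicing: no change — [odifelap]
  Rule 3 Spirantization: [odifelap] → [ozifelap]
/munsasate/:
  Rule 1 Nasal Place Assimilation: no change — [munsasate]
  Rule 2 Final Devoicing: no change — [munsasate]
  Rule 3 Spirantization: no change — [munsasate]
/adakeduz/:
  Rule 1 Nasal Place Assimilation: no change — [adakeduz]
  Rule 2 Final Devoicing: [adakeduz] → [adakedus]
  Rule 3 Spirantization: [adakedus] → [azakezus]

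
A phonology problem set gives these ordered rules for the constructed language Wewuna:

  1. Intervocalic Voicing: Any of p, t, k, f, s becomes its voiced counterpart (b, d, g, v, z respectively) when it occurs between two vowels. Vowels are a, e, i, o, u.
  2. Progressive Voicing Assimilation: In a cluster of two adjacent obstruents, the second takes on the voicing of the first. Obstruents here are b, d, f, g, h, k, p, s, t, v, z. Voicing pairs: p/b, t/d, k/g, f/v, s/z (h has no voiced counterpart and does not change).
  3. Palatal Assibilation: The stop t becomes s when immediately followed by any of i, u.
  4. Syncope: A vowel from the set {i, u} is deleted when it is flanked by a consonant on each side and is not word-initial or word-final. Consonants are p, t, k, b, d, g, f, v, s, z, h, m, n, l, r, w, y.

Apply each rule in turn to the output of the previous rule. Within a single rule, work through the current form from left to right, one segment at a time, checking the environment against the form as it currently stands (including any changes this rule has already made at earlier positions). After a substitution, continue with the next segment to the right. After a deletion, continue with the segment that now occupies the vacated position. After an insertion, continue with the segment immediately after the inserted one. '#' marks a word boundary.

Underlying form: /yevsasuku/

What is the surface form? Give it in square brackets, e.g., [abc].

1 Intervocalic Voicing: [yevsasuku] → [yevsazugu]
2 Progressive Voicing Assimilation: [yevsazugu] → [yevzazugu]
3 Palatal Assibilation: no change — [yevzazugu]
4 Syncope: [yevzazugu] → [yevzazgu]

[yevzazgu]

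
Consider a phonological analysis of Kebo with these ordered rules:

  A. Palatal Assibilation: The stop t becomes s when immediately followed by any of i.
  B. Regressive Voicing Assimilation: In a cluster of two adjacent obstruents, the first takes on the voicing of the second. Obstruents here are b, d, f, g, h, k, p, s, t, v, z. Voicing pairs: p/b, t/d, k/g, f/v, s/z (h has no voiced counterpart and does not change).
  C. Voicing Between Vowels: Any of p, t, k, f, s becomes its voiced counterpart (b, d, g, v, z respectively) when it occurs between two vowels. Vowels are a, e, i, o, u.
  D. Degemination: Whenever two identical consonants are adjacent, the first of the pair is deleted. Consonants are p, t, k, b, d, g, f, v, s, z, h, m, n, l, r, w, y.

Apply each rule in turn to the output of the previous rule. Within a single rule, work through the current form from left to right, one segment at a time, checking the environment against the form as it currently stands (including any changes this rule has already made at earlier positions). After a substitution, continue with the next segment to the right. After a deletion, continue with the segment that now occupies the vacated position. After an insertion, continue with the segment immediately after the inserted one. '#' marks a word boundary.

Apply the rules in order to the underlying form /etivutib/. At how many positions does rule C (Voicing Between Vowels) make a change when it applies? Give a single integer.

A Palatal Assibilation: [etivutib] → [esivusib]
B Regressive Voicing Assimilation: no change — [esivusib]
C Voicing Between Vowels: [esivusib] → [ezivuzib]
D Degemination: no change — [ezivuzib]
Rule C changed 2 position(s).

2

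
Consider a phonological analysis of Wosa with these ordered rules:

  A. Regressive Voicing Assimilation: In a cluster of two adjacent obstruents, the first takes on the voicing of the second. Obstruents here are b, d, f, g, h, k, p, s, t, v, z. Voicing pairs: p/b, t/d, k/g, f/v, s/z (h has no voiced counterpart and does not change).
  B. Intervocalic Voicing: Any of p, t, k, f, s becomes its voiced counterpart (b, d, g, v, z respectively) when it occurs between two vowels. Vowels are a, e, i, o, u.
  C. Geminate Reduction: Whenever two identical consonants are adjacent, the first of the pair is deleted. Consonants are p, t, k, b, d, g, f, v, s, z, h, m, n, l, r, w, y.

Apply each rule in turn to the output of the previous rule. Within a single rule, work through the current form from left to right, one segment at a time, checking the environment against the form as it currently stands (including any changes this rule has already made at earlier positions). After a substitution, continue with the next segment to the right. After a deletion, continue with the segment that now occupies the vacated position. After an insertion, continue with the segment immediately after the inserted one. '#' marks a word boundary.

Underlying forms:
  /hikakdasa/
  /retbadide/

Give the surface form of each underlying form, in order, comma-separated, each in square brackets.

/hikakdasa/:
  A Regressive Voicing Assimilation: [hikakdasa] → [hikagdasa]
  B Intervocalic Voicing: [hikagdasa] → [higagdaza]
  C Geminate Reduction: no change — [higagdaza]
/retbadide/:
  A Regressive Voicing Assimilation: [retbadide] → [redbadide]
  B Intervocalic Voicing: no change — [redbadide]
  C Geminate Reduction: no change — [redbadide]

[higagdaza], [redbadide]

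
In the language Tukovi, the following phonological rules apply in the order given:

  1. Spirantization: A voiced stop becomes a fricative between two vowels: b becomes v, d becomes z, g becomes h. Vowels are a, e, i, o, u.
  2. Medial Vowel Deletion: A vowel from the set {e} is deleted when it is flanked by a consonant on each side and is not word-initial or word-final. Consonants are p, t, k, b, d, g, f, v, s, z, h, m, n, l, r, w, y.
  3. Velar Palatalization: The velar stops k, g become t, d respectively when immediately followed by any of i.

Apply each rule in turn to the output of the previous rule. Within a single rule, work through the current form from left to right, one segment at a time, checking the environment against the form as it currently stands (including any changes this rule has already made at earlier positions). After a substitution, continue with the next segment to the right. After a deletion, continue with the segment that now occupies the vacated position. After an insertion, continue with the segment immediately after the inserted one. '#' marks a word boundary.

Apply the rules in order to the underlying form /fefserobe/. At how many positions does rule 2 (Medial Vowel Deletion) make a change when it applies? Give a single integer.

2

1 Spirantization: [fefserobe] → [fefserove]
2 Medial Vowel Deletion: [fefserove] → [ffsrove]
3 Velar Palatalization: no change — [ffsrove]
Rule 2 changed 2 position(s).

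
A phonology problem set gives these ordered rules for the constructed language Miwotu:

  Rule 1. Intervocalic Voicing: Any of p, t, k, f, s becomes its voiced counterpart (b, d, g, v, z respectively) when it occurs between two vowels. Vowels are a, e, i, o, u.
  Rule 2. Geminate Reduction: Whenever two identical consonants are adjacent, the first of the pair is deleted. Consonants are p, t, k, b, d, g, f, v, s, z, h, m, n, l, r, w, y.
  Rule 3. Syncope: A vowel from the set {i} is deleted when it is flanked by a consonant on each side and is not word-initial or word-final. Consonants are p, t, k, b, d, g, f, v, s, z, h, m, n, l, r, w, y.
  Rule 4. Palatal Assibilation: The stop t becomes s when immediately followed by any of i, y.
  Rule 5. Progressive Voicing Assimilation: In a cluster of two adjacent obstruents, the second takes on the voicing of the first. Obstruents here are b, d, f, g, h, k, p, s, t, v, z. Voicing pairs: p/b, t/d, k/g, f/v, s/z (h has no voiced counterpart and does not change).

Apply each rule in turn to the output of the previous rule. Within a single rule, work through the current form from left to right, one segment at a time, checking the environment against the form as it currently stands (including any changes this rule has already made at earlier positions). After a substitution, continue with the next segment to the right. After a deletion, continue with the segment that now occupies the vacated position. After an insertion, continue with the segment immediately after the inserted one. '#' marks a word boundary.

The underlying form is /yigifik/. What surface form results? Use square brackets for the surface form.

[ygvg]

Rule 1 Intervocalic Voicing: [yigifik] → [yigivik]
Rule 2 Geminate Reduction: no change — [yigivik]
Rule 3 Syncope: [yigivik] → [ygvk]
Rule 4 Palatal Assibilation: no change — [ygvk]
Rule 5 Progressive Voicing Assimilation: [ygvk] → [ygvg]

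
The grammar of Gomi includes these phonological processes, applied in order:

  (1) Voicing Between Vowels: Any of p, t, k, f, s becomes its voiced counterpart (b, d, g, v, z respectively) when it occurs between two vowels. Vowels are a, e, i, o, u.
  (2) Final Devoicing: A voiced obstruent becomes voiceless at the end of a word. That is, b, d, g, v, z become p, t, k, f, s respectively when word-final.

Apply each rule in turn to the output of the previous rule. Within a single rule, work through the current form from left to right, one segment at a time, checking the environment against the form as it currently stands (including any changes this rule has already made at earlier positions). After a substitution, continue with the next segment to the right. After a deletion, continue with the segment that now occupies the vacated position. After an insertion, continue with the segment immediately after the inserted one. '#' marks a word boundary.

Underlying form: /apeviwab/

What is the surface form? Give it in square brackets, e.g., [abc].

[abeviwap]

(1) Voicing Between Vowels: [apeviwab] → [abeviwab]
(2) Final Devoicing: [abeviwab] → [abeviwap]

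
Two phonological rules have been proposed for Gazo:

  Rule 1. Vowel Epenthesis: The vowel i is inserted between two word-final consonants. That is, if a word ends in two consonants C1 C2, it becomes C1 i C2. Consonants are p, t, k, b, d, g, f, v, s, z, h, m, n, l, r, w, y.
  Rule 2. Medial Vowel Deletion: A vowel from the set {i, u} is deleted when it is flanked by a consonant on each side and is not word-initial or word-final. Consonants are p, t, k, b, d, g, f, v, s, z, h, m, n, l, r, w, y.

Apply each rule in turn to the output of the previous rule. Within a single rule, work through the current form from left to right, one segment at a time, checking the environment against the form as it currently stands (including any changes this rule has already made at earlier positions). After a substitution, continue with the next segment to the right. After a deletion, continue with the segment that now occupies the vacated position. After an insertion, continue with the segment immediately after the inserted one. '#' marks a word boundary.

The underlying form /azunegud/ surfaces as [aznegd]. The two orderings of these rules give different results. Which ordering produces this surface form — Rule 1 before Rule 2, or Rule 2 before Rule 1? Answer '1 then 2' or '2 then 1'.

1 then 2

Order 1 then 2:
  1 Vowel Epenthesis: no change — [azunegud]
  2 Medial Vowel Deletion: [azunegud] → [aznegd]
  result: [aznegd]
Order 2 then 1:
  2 Medial Vowel Deletion: [azunegud] → [aznegd]
  1 Vowel Epenthesis: [aznegd] → [aznegid]
  result: [aznegid]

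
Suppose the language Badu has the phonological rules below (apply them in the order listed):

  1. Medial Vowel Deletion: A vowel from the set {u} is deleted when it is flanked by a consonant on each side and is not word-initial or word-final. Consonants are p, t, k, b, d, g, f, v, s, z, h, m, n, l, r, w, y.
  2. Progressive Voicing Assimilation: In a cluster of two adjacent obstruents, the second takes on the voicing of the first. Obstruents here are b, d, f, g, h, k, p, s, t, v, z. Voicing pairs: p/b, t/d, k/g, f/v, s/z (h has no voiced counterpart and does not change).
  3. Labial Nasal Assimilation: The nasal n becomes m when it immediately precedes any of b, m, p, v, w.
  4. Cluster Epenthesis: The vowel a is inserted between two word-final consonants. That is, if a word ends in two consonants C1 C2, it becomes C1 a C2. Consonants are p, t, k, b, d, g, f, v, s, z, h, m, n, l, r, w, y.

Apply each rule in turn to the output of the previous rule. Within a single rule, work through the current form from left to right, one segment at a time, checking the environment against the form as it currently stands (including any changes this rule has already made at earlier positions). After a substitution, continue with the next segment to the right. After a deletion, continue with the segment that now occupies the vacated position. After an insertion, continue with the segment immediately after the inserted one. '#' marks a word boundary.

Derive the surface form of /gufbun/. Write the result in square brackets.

1 Medial Vowel Deletion: [gufbun] → [gfbn]
2 Progressive Voicing Assimilation: [gfbn] → [gvbn]
3 Labial Nasal Assimilation: no change — [gvbn]
4 Cluster Epenthesis: [gvbn] → [gvban]

[gvban]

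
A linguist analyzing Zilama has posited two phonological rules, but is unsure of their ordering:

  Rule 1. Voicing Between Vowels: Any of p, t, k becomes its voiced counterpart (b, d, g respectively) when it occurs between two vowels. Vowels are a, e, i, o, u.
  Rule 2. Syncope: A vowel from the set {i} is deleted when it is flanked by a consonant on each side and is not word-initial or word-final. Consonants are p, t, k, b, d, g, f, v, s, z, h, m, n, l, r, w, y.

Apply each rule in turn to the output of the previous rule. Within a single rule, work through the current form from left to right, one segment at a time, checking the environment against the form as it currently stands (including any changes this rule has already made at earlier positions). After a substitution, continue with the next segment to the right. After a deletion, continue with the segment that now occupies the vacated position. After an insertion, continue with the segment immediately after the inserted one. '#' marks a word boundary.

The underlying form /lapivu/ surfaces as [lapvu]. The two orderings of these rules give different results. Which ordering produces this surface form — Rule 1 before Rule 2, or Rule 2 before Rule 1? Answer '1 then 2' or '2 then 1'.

Order 1 then 2:
  1 Voicing Between Vowels: [lapivu] → [labivu]
  2 Syncope: [labivu] → [labvu]
  result: [labvu]
Order 2 then 1:
  2 Syncope: [lapivu] → [lapvu]
  1 Voicing Between Vowels: no change — [lapvu]
  result: [lapvu]

2 then 1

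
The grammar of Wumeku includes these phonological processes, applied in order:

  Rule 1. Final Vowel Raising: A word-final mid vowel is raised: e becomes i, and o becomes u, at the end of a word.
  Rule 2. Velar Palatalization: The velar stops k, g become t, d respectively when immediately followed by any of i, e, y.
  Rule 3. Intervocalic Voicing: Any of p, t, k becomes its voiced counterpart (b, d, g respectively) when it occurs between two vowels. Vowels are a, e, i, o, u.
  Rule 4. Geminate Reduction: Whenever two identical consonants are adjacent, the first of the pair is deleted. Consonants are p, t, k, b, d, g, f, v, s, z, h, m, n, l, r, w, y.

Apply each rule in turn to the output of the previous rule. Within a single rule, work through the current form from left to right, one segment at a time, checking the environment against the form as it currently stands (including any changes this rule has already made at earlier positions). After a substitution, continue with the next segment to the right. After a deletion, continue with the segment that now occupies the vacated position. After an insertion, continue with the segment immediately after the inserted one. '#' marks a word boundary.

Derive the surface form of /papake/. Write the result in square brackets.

Rule 1 Final Vowel Raising: [papake] → [papaki]
Rule 2 Velar Palatalization: [papaki] → [papati]
Rule 3 Intervocalic Voicing: [papati] → [pabadi]
Rule 4 Geminate Reduction: no change — [pabadi]

[pabadi]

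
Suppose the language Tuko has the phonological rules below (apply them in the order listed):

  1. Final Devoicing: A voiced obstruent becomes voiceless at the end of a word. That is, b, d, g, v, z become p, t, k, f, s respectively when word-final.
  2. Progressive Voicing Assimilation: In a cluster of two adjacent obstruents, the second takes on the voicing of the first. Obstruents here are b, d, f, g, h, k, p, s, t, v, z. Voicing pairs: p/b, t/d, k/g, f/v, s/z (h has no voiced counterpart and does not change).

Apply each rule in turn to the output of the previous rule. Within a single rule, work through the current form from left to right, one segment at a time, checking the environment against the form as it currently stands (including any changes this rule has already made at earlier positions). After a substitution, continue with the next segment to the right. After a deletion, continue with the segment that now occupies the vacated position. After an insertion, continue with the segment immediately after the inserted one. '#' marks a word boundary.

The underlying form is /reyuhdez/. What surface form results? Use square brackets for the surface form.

1 Final Devoicing: [reyuhdez] → [reyuhdes]
2 Progressive Voicing Assimilation: [reyuhdes] → [reyuhtes]

[reyuhtes]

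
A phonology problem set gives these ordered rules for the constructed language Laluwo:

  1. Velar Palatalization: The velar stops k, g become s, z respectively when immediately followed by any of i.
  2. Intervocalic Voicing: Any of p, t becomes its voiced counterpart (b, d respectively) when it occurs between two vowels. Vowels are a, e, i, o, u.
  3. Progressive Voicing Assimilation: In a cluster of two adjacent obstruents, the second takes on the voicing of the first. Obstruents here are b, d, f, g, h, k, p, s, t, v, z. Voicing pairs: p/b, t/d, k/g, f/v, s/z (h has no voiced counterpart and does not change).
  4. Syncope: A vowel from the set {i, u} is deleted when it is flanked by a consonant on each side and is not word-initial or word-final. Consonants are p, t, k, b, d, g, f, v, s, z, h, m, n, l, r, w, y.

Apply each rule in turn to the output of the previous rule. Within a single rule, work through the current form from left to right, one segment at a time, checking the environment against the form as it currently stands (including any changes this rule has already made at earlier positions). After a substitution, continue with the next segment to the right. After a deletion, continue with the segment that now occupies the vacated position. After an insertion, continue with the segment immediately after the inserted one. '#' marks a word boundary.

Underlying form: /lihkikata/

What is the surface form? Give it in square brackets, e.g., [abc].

1 Velar Palatalization: [lihkikata] → [lihsikata]
2 Intervocalic Voicing: [lihsikata] → [lihsikada]
3 Progressive Voicing Assimilation: no change — [lihsikada]
4 Syncope: [lihsikada] → [lhskada]

[lhskada]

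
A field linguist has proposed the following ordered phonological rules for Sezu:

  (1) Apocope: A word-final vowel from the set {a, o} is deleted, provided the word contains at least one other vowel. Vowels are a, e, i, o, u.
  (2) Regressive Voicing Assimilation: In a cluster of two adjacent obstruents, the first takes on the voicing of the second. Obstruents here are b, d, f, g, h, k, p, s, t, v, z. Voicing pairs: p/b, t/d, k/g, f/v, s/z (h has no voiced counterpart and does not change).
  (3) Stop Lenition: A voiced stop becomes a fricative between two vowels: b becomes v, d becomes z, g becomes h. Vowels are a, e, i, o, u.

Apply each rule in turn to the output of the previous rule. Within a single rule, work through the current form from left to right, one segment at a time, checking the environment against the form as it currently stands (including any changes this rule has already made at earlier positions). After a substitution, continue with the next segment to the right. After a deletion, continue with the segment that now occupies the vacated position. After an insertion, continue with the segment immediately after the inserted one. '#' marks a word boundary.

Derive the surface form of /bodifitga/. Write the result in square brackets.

(1) Apocope: [bodifitga] → [bodifitg]
(2) Regressive Voicing Assimilation: [bodifitg] → [bodifidg]
(3) Stop Lenition: [bodifidg] → [bozifidg]

[bozifidg]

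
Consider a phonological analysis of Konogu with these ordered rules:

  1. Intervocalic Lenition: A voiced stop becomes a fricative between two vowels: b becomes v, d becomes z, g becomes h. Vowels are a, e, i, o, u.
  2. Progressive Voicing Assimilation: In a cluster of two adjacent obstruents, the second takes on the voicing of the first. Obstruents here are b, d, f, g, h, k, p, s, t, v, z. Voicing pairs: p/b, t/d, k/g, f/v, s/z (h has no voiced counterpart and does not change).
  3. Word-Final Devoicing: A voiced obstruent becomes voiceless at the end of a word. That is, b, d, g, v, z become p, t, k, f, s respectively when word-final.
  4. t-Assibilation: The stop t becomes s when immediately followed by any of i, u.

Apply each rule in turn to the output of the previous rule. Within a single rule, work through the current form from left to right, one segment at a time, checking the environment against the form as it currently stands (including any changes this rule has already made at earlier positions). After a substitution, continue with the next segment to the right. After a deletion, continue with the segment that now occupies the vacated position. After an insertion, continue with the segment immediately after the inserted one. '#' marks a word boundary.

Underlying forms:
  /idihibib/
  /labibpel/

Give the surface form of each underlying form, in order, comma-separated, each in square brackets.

[izihivip], [lavibbel]

/idihibib/:
  1 Intervocalic Lenition: [idihibib] → [izihivib]
  2 Progressive Voicing Assimilation: no change — [izihivib]
  3 Word-Final Devoicing: [izihivib] → [izihivip]
  4 t-Assibilation: no change — [izihivip]
/labibpel/:
  1 Intervocalic Lenition: [labibpel] → [lavibpel]
  2 Progressive Voicing Assimilation: [lavibpel] → [lavibbel]
  3 Word-Final Devoicing: no change — [lavibbel]
  4 t-Assibilation: no change — [lavibbel]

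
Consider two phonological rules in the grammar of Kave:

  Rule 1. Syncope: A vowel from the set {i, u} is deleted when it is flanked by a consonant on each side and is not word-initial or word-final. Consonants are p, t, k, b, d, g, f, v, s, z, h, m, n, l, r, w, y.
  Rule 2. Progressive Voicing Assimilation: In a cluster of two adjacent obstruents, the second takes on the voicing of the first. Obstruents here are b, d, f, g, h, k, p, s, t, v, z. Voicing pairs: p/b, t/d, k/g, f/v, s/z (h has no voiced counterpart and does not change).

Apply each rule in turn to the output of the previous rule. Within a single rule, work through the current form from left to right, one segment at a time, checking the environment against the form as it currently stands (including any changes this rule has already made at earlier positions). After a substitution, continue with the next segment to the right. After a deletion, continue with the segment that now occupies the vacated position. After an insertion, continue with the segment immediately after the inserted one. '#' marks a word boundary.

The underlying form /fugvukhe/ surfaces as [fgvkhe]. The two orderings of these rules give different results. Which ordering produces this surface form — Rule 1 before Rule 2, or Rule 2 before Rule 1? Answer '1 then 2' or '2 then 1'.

2 then 1

Order 1 then 2:
  1 Syncope: [fugvukhe] → [fgvkhe]
  2 Progressive Voicing Assimilation: [fgvkhe] → [fkfkhe]
  result: [fkfkhe]
Order 2 then 1:
  2 Progressive Voicing Assimilation: no change — [fugvukhe]
  1 Syncope: [fugvukhe] → [fgvkhe]
  result: [fgvkhe]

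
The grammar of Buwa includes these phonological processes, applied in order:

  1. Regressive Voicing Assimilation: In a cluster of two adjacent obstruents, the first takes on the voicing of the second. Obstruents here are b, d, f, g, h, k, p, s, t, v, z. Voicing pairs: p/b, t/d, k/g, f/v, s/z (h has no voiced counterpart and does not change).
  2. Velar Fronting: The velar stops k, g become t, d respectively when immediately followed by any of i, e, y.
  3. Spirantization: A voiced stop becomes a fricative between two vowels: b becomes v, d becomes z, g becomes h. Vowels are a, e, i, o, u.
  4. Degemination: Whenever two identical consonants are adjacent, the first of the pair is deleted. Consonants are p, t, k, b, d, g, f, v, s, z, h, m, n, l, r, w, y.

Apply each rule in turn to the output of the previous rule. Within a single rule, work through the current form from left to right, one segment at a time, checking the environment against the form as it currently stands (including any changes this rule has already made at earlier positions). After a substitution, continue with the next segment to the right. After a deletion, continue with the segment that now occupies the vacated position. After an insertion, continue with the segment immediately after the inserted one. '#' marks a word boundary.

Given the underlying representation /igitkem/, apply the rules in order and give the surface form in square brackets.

1 Regressive Voicing Assimilation: no change — [igitkem]
2 Velar Fronting: [igitkem] → [idittem]
3 Spirantization: [idittem] → [izittem]
4 Degemination: [izittem] → [izitem]

[izitem]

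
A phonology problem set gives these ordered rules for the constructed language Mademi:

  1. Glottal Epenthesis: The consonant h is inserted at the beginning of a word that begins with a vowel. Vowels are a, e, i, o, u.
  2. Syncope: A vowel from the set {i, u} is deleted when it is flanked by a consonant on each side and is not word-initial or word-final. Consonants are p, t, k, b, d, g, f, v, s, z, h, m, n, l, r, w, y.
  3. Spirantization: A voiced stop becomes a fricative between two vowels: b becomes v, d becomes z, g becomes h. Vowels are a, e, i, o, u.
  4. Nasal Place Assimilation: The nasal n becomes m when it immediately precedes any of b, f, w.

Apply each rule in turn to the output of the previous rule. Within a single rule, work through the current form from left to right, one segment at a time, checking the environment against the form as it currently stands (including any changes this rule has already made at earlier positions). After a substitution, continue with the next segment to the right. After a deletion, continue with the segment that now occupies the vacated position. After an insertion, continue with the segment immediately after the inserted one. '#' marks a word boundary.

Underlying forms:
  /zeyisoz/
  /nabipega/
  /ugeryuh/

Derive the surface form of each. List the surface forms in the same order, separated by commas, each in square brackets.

[zeysoz], [nabpeha], [hgeryh]

/zeyisoz/:
  1 Glottal Epenthesis: no change — [zeyisoz]
  2 Syncope: [zeyisoz] → [zeysoz]
  3 Spirantization: no change — [zeysoz]
  4 Nasal Place Assimilation: no change — [zeysoz]
/nabipega/:
  1 Glottal Epenthesis: no change — [nabipega]
  2 Syncope: [nabipega] → [nabpega]
  3 Spirantization: [nabpega] → [nabpeha]
  4 Nasal Place Assimilation: no change — [nabpeha]
/ugeryuh/:
  1 Glottal Epenthesis: [ugeryuh] → [hugeryuh]
  2 Syncope: [hugeryuh] → [hgeryh]
  3 Spirantization: no change — [hgeryh]
  4 Nasal Place Assimilation: no change — [hgeryh]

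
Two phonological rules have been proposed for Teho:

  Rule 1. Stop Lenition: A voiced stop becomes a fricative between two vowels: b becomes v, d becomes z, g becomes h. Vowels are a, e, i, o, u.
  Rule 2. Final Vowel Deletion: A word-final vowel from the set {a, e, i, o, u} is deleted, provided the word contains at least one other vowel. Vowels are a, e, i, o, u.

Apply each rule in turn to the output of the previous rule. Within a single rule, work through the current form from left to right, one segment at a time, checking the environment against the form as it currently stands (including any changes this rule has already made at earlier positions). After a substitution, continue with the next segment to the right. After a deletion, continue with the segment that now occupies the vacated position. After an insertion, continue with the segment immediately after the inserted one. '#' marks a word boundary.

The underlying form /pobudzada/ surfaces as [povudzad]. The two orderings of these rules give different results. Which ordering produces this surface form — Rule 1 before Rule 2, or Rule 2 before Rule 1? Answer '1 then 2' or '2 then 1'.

2 then 1

Order 1 then 2:
  1 Stop Lenition: [pobudzada] → [povudzaza]
  2 Final Vowel Deletion: [povudzaza] → [povudzaz]
  result: [povudzaz]
Order 2 then 1:
  2 Final Vowel Deletion: [pobudzada] → [pobudzad]
  1 Stop Lenition: [pobudzad] → [povudzad]
  result: [povudzad]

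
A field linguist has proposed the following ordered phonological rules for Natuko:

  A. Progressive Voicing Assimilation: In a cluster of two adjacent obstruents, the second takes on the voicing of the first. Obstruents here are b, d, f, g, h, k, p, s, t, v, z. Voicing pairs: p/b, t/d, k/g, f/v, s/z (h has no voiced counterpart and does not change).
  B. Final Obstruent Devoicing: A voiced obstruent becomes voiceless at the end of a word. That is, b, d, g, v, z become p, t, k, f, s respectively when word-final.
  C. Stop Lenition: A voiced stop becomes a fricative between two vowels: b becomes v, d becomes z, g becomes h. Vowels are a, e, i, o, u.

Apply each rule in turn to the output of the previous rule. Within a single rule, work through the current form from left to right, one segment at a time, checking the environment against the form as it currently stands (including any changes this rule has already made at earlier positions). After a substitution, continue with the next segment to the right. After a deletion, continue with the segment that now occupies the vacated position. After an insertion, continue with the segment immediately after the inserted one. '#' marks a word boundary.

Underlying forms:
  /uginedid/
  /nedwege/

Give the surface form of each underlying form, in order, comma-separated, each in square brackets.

[uhinezit], [nedwehe]

/uginedid/:
  A Progressive Voicing Assimilation: no change — [uginedid]
  B Final Obstruent Devoicing: [uginedid] → [uginedit]
  C Stop Lenition: [uginedit] → [uhinezit]
/nedwege/:
  A Progressive Voicing Assimilation: no change — [nedwege]
  B Final Obstruent Devoicing: no change — [nedwege]
  C Stop Lenition: [nedwege] → [nedwehe]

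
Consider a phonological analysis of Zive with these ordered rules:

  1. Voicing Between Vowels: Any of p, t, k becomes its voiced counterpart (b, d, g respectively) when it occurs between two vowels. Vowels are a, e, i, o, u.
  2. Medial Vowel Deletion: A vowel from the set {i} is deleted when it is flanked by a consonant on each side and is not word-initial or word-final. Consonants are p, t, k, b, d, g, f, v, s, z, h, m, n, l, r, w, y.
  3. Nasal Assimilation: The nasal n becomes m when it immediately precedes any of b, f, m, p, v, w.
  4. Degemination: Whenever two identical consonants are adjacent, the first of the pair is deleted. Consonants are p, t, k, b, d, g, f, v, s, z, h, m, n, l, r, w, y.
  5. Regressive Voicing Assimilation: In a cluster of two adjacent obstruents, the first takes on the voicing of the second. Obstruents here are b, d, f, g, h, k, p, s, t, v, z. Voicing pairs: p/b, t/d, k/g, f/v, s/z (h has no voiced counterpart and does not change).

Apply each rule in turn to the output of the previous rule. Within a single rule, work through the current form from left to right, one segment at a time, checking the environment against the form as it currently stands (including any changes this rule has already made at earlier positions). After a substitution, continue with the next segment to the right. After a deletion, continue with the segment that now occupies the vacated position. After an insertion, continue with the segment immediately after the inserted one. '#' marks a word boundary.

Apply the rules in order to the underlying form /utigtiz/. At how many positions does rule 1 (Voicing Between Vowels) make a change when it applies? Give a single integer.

1

1 Voicing Between Vowels: [utigtiz] → [udigtiz]
2 Medial Vowel Deletion: [udigtiz] → [udgtz]
3 Nasal Assimilation: no change — [udgtz]
4 Degemination: no change — [udgtz]
5 Regressive Voicing Assimilation: [udgtz] → [udkdz]
Rule 1 changed 1 position(s).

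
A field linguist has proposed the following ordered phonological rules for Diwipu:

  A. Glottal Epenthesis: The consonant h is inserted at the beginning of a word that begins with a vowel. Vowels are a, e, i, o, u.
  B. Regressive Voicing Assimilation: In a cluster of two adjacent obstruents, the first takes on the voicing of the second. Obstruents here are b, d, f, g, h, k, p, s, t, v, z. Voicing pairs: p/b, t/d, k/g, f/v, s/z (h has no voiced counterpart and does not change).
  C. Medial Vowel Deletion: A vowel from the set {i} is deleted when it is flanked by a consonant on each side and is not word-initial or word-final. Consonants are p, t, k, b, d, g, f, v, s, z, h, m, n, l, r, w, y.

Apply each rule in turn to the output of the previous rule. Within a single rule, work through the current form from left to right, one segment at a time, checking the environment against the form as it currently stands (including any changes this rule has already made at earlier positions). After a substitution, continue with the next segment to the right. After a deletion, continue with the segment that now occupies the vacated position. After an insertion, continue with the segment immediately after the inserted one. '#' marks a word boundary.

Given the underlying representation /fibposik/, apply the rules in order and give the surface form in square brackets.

[fpposk]

A Glottal Epenthesis: no change — [fibposik]
B Regressive Voicing Assimilation: [fibposik] → [fipposik]
C Medial Vowel Deletion: [fipposik] → [fpposk]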